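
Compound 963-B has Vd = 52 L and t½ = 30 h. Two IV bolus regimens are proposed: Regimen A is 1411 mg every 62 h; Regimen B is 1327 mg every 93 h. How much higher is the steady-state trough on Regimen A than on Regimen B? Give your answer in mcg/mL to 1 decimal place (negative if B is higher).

Regimen A: f = (1/2)^(62/30) ≈ 0.2387; Cmin,ss = (1411/52)·f/(1−f) ≈ 8.508 mcg/mL.
Regimen B: f = (1/2)^(93/30) ≈ 0.1166; Cmin,ss = (1327/52)·f/(1−f) ≈ 3.368 mcg/mL.
Difference ≈ 8.508 − 3.368 ≈ 5.140 mcg/mL.

5.1 mcg/mL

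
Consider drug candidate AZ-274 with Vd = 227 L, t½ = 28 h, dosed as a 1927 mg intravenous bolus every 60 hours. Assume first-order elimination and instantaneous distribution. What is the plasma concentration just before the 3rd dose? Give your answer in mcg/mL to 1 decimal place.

f = (1/2)^(τ/t½) = (1/2)^(60/28) ≈ 0.2264.
C₀ = D/Vd = 1927/227 ≈ 8.489 mcg/mL.
Before the 3rd dose, 2 doses have been given. Superposition: Cmin = C₀·(f + f²).
≈ 8.489 × (0.2264 + 0.0513) ≈ 8.489 × 0.2777 ≈ 2.357 mcg/mL.

2.4 mcg/mL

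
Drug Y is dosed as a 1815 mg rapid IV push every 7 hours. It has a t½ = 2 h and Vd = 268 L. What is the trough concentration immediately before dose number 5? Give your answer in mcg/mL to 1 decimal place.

0.7 mcg/mL

f = (1/2)^(τ/t½) = (1/2)^(7/2) ≈ 0.0884.
C₀ = D/Vd = 1815/268 ≈ 6.772 mcg/mL.
Before the 5th dose, 4 doses have been given. Superposition: Cmin = C₀·(f + f² + … + f^4).
≈ 6.772 × (0.0884 + 0.0078 + 0.0007 + 0.0001) ≈ 6.772 × 0.0970 ≈ 0.657 mcg/mL.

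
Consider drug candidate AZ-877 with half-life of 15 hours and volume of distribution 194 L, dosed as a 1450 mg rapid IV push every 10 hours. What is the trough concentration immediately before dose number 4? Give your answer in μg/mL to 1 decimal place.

f = (1/2)^(τ/t½) = (1/2)^(10/15) ≈ 0.6300.
C₀ = D/Vd = 1450/194 ≈ 7.474 μg/mL.
Before the 4th dose, 3 doses have been given. Superposition: Cmin = C₀·(f + f² + … + f^3).
≈ 7.474 × (0.6300 + 0.3969 + 0.2500) ≈ 7.474 × 1.2769 ≈ 9.544 μg/mL.

9.5 μg/mL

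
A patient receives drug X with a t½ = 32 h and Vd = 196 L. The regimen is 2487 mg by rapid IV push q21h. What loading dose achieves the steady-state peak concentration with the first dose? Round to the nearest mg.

f = (1/2)^(21/32) ≈ 0.634525; accumulation ratio R = 1/(1−f) ≈ 2.73617.
Loading dose to hit Cmax,ss on first dose: D_load = D_maint·R ≈ 2487 × 2.73617 ≈ 6804.85 mg.

6805 mg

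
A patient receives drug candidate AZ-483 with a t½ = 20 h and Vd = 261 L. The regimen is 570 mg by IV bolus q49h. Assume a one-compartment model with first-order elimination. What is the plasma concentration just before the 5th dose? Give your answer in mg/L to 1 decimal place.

0.5 mg/L

f = (1/2)^(τ/t½) = (1/2)^(49/20) ≈ 0.1830.
C₀ = D/Vd = 570/261 ≈ 2.184 mg/L.
Before the 5th dose, 4 doses have been given. Superposition: Cmin = C₀·(f + f² + … + f^4).
≈ 2.184 × (0.1830 + 0.0335 + 0.0061 + 0.0011) ≈ 2.184 × 0.2237 ≈ 0.489 mg/L.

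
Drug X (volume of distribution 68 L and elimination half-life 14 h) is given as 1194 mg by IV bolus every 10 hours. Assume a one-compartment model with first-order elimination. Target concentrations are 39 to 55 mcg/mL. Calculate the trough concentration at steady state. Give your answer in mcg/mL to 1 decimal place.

27.4 mcg/mL

Over one 10-h interval, 10/14 ≈ 0.71429 half-lives elapse, leaving f ≈ 0.6095 of each dose.
Accumulation ratio R = 1/(1 − f) ≈ 1/0.3905 ≈ 2.5608.
Each bolus raises the concentration by D/Vd = 1194/68 ≈ 17.559 mcg/mL.
Steady-state peak Cmax,ss = C₀·R ≈ 17.559 × 2.5608 ≈ 44.965 mcg/mL.
One interval later, Cmin,ss = Cmax,ss·e^(−kτ) ≈ 44.965 × 0.6095 ≈ 27.406 mcg/mL.
Trough 27.4 mcg/mL vs MEC 39 mcg/mL: subtherapeutic.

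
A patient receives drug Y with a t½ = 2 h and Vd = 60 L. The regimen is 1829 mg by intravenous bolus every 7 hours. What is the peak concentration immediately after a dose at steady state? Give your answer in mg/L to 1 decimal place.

k = ln2/t½ = ln2/2 ≈ 0.346574 h⁻¹; fraction remaining f = e^(−kτ) = e^(−0.346574×7) ≈ 0.0884.
Accumulation ratio R = 1/(1 − f) ≈ 1/0.9116 ≈ 1.0970.
Each bolus raises the concentration by D/Vd = 1829/60 ≈ 30.483 mg/L.
Cmax,ss = C₀/(1 − f) ≈ 30.483/0.9116 ≈ 33.439 mg/L.

33.4 mg/L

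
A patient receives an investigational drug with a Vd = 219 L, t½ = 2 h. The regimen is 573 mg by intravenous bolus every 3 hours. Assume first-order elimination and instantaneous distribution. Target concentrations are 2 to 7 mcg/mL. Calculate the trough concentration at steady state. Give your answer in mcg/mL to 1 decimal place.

τ/t½ = 3/2 ≈ 1.5, so fraction remaining f = (1/2)^(3/2) ≈ 0.3536.
Each bolus raises the concentration by D/Vd = 573/219 ≈ 2.616 mcg/mL.
Steady-state trough Cmin,ss = C₀·f/(1−f) ≈ 2.616 × 0.3536/0.6464 ≈ 1.431 mcg/mL.
Trough 1.4 mcg/mL vs MEC 2 mcg/mL: subtherapeutic.

1.4 mcg/mL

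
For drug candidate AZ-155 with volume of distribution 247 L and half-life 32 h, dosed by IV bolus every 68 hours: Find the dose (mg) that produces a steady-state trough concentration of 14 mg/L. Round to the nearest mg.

τ/t½ = 68/32 ≈ 2.125, so f = (1/2)^(68/32) ≈ 0.229251.
Cmin,ss = (D/Vd)·f/(1−f), so D = Cmin,ss·Vd·(1−f)/f.
D = 14 × 247 × (1−f)/f ≈ 14 × 247 × 3.36203 ≈ 11625.90 mg.

11626 mg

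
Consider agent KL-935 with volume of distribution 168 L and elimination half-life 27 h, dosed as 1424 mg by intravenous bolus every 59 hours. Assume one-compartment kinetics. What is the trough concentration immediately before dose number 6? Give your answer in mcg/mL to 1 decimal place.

2.4 mcg/mL

f = (1/2)^(τ/t½) = (1/2)^(59/27) ≈ 0.2199.
C₀ = D/Vd = 1424/168 ≈ 8.476 mcg/mL.
Before the 6th dose, 5 doses have been given. Superposition: Cmin = C₀·(f + f² + … + f^5).
≈ 8.476 × (0.2199 + 0.0484 + 0.0106 + 0.0023 + 0.0005) ≈ 8.476 × 0.2817 ≈ 2.388 mcg/mL.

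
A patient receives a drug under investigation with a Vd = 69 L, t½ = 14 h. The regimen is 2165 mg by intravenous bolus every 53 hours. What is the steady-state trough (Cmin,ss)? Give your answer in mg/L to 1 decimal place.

Over one 53-h interval, 53/14 ≈ 3.7857 half-lives elapse, leaving f ≈ 0.0725 of each dose.
Single-dose peak C₀ = D/Vd = 2165/69 ≈ 31.377 mg/L.
Steady-state trough Cmin,ss = C₀·f/(1−f) ≈ 31.377 × 0.0725/0.9275 ≈ 2.453 mg/L.

2.5 mg/L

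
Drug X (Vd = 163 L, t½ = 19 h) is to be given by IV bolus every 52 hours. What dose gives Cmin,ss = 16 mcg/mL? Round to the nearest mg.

14777 mg

τ/t½ = 52/19 ≈ 2.7368, so f = (1/2)^(52/19) ≈ 0.150013.
Cmin,ss = (D/Vd)·f/(1−f), so D = Cmin,ss·Vd·(1−f)/f.
D = 16 × 163 × (1−f)/f ≈ 16 × 163 × 5.66609 ≈ 14777.16 mg.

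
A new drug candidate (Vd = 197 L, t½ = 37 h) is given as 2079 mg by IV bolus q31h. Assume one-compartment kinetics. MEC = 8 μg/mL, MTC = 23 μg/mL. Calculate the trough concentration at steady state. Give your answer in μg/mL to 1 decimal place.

13.4 μg/mL

Over one 31-h interval, 31/37 ≈ 0.83784 half-lives elapse, leaving f ≈ 0.5595 of each dose.
Each bolus raises the concentration by D/Vd = 2079/197 ≈ 10.553 μg/mL.
Steady-state trough Cmin,ss = C₀·f/(1−f) ≈ 10.553 × 0.5595/0.4405 ≈ 13.404 μg/mL.
Trough 13.4 μg/mL vs MEC 8 μg/mL: adequate.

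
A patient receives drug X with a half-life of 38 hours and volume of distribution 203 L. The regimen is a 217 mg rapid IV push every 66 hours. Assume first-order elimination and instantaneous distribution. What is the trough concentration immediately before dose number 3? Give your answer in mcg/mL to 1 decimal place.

0.4 mcg/mL

f = (1/2)^(τ/t½) = (1/2)^(66/38) ≈ 0.3000.
C₀ = D/Vd = 217/203 ≈ 1.069 mcg/mL.
Before the 3rd dose, 2 doses have been given. Superposition: Cmin = C₀·(f + f²).
≈ 1.069 × (0.3000 + 0.0900) ≈ 1.069 × 0.3900 ≈ 0.417 mcg/mL.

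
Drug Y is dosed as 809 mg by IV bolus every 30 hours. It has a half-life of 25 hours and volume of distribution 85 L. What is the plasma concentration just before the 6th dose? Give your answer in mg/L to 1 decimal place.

7.2 mg/L

f = (1/2)^(τ/t½) = (1/2)^(30/25) ≈ 0.4353.
C₀ = D/Vd = 809/85 ≈ 9.518 mg/L.
Before the 6th dose, 5 doses have been given. Superposition: Cmin = C₀·(f + f² + … + f^5).
≈ 9.518 × (0.4353 + 0.1895 + 0.0825 + 0.0359 + 0.0156) ≈ 9.518 × 0.7588 ≈ 7.222 mg/L.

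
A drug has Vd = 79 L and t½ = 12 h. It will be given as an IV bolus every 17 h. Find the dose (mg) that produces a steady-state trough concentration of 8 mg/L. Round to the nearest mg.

τ/t½ = 17/12 ≈ 1.4167, so f = (1/2)^(17/12) ≈ 0.374577.
Cmin,ss = (D/Vd)·f/(1−f), so D = Cmin,ss·Vd·(1−f)/f.
D = 8 × 79 × (1−f)/f ≈ 8 × 79 × 1.66968 ≈ 1055.24 mg.

1055 mg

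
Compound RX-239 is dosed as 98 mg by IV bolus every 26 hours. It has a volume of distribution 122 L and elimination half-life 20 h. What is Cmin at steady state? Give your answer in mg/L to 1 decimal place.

τ/t½ = 26/20 ≈ 1.3, so fraction remaining f = (1/2)^(26/20) ≈ 0.4061.
Each bolus raises the concentration by D/Vd = 98/122 ≈ 0.803 mg/L.
Steady-state trough Cmin,ss = C₀·f/(1−f) ≈ 0.803 × 0.4061/0.5939 ≈ 0.549 mg/L.

0.5 mg/L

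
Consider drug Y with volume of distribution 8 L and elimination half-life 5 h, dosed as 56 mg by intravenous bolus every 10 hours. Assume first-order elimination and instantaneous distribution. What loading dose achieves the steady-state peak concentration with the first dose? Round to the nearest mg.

75 mg

f = (1/2)^(10/5) ≈ 0.250000; accumulation ratio R = 1/(1−f) ≈ 1.33333.
Loading dose to hit Cmax,ss on first dose: D_load = D_maint·R ≈ 56 × 1.33333 ≈ 74.67 mg.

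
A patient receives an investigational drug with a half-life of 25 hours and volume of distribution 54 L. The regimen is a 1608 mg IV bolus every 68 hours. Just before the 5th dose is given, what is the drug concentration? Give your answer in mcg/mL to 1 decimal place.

5.3 mcg/mL

f = (1/2)^(τ/t½) = (1/2)^(68/25) ≈ 0.1518.
C₀ = D/Vd = 1608/54 ≈ 29.778 mcg/mL.
Before the 5th dose, 4 doses have been given. Superposition: Cmin = C₀·(f + f² + … + f^4).
≈ 29.778 × (0.1518 + 0.0230 + 0.0035 + 0.0005) ≈ 29.778 × 0.1788 ≈ 5.324 mcg/mL.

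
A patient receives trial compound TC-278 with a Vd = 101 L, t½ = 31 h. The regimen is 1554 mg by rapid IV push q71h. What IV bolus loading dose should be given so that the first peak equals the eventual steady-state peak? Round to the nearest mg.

f = (1/2)^(71/31) ≈ 0.204430; accumulation ratio R = 1/(1−f) ≈ 1.25696.
Loading dose to hit Cmax,ss on first dose: D_load = D_maint·R ≈ 1554 × 1.25696 ≈ 1953.32 mg.

1953 mg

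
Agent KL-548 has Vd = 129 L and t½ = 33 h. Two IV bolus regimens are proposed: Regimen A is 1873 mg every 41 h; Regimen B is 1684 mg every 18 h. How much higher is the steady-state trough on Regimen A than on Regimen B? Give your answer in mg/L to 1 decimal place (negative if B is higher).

-17.8 mg/L

Regimen A: f = (1/2)^(41/33) ≈ 0.4227; Cmin,ss = (1873/129)·f/(1−f) ≈ 10.631 mg/L.
Regimen B: f = (1/2)^(18/33) ≈ 0.6852; Cmin,ss = (1684/129)·f/(1−f) ≈ 28.414 mg/L.
Difference ≈ 10.631 − 28.414 ≈ -17.783 mg/L.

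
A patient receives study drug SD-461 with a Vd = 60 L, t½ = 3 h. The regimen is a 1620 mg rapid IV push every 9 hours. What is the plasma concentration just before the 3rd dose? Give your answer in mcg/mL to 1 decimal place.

3.8 mcg/mL

f = (1/2)^(τ/t½) = (1/2)^(9/3) ≈ 0.1250.
C₀ = D/Vd = 1620/60 ≈ 27.000 mcg/mL.
Before the 3rd dose, 2 doses have been given. Superposition: Cmin = C₀·(f + f²).
≈ 27.000 × (0.1250 + 0.0156) ≈ 27.000 × 0.1406 ≈ 3.796 mcg/mL.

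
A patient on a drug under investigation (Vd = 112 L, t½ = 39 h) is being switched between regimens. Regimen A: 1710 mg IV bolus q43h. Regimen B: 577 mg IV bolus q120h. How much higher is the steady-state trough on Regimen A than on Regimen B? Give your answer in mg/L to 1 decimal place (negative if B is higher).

Regimen A: f = (1/2)^(43/39) ≈ 0.4657; Cmin,ss = (1710/112)·f/(1−f) ≈ 13.308 mg/L.
Regimen B: f = (1/2)^(120/39) ≈ 0.1185; Cmin,ss = (577/112)·f/(1−f) ≈ 0.693 mg/L.
Difference ≈ 13.308 − 0.693 ≈ 12.615 mg/L.

12.6 mg/L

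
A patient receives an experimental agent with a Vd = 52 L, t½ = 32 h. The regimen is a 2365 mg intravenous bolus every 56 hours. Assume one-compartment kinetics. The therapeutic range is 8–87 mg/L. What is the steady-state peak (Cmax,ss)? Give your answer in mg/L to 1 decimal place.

64.7 mg/L

Over one 56-h interval, 56/32 ≈ 1.75 half-lives elapse, leaving f ≈ 0.2973 of each dose.
Accumulation ratio R = 1/(1 − f) ≈ 1/0.7027 ≈ 1.4231.
Single-dose peak C₀ = D/Vd = 2365/52 ≈ 45.481 mg/L.
Steady-state peak Cmax,ss = C₀·R ≈ 45.481 × 1.4231 ≈ 64.724 mg/L.
Peak 64.7 mg/L vs MTC 87 mg/L: below toxic threshold.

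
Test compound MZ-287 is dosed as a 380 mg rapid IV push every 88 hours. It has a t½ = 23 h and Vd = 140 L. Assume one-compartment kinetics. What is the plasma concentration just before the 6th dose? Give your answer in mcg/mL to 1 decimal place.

0.2 mcg/mL

f = (1/2)^(τ/t½) = (1/2)^(88/23) ≈ 0.0705.
C₀ = D/Vd = 380/140 ≈ 2.714 mcg/mL.
Before the 6th dose, 5 doses have been given. Superposition: Cmin = C₀·(f + f² + … + f^5).
≈ 2.714 × (0.0705 + 0.0050 + 0.0004 + 0.0000 + 0.0000) ≈ 2.714 × 0.0759 ≈ 0.206 mcg/mL.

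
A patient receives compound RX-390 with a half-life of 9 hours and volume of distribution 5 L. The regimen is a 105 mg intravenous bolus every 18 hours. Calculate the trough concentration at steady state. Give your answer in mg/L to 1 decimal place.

7.0 mg/L

The dosing interval is 2 half-lives, so f = 2^(−2) = 0.25.
Accumulation ratio R = 1/(1 − f) = 1/0.75 = 4/3.
Single-dose peak C₀ = D/Vd = 105/5 = 21 mg/L.
Steady-state peak Cmax,ss = C₀·R = 21 × 4/3 ≈ 28.000 mg/L.
Steady-state trough Cmin,ss = Cmax,ss·f ≈ 28.000 × 0.25 ≈ 7.000 mg/L.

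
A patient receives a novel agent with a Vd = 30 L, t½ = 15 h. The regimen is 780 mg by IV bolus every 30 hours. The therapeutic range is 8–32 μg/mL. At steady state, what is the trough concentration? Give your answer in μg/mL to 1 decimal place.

8.7 μg/mL

τ = 30 h = 2 half-lives, so f = (1/2)^2 = 0.25.
Accumulation ratio R = 1/(1 − f) = 1/0.75 = 4/3.
Single-dose peak C₀ = D/Vd = 780/30 = 26 μg/mL.
Steady-state peak Cmax,ss = C₀·R = 26 × 4/3 ≈ 34.667 μg/mL.
Steady-state trough Cmin,ss = Cmax,ss·f ≈ 34.667 × 0.25 ≈ 8.667 μg/mL.
Trough 8.7 μg/mL vs MEC 8 μg/mL: adequate.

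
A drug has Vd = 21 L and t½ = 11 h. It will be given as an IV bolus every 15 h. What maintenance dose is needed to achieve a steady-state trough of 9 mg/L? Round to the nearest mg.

τ/t½ = 15/11 ≈ 1.3636, so f = (1/2)^(15/11) ≈ 0.388602.
Cmin,ss = (D/Vd)·f/(1−f), so D = Cmin,ss·Vd·(1−f)/f.
D = 9 × 21 × (1−f)/f ≈ 9 × 21 × 1.57333 ≈ 297.36 mg.

297 mg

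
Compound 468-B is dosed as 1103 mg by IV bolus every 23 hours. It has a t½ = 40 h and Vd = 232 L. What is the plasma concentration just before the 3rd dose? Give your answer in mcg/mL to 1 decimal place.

5.3 mcg/mL

f = (1/2)^(τ/t½) = (1/2)^(23/40) ≈ 0.6713.
C₀ = D/Vd = 1103/232 ≈ 4.754 mcg/mL.
Before the 3rd dose, 2 doses have been given. Superposition: Cmin = C₀·(f + f²).
≈ 4.754 × (0.6713 + 0.4506) ≈ 4.754 × 1.1219 ≈ 5.334 mcg/mL.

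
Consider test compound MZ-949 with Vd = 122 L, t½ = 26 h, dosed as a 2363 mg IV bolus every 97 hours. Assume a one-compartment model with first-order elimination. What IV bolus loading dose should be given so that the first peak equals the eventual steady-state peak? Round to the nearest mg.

2555 mg

f = (1/2)^(97/26) ≈ 0.075323; accumulation ratio R = 1/(1−f) ≈ 1.08146.
Loading dose to hit Cmax,ss on first dose: D_load = D_maint·R ≈ 2363 × 1.08146 ≈ 2555.49 mg.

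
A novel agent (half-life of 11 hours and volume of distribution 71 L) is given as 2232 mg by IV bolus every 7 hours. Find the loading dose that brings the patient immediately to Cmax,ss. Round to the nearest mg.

6258 mg

f = (1/2)^(7/11) ≈ 0.643332; accumulation ratio R = 1/(1−f) ≈ 2.80373.
Loading dose to hit Cmax,ss on first dose: D_load = D_maint·R ≈ 2232 × 2.80373 ≈ 6257.93 mg.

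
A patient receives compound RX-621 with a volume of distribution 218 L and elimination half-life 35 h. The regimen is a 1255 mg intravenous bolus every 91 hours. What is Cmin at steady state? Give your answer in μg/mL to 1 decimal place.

k = ln2/t½ = ln2/35 ≈ 0.019804 h⁻¹; fraction remaining f = e^(−kτ) = e^(−0.019804×91) ≈ 0.1649.
Each bolus raises the concentration by D/Vd = 1255/218 ≈ 5.757 μg/mL.
Steady-state trough Cmin,ss = C₀·f/(1−f) ≈ 5.757 × 0.1649/0.8351 ≈ 1.137 μg/mL.

1.1 μg/mL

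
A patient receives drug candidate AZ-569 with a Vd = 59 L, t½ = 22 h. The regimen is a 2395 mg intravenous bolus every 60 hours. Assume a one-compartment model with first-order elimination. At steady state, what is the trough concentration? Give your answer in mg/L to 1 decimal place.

7.2 mg/L

k = ln2/t½ = ln2/22 ≈ 0.031507 h⁻¹; fraction remaining f = e^(−kτ) = e^(−0.031507×60) ≈ 0.1510.
Each bolus raises the concentration by D/Vd = 2395/59 ≈ 40.593 mg/L.
Steady-state trough Cmin,ss = C₀·f/(1−f) ≈ 40.593 × 0.1510/0.8490 ≈ 7.220 mg/L.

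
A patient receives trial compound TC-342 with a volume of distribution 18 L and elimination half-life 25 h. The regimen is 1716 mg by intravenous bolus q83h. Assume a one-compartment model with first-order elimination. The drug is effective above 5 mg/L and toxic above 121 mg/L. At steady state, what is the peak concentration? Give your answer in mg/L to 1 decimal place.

τ/t½ = 83/25 ≈ 3.32, so fraction remaining f = (1/2)^(83/25) ≈ 0.1001.
Accumulation ratio R = 1/(1 − f) ≈ 1/0.8999 ≈ 1.1112.
Each bolus raises the concentration by D/Vd = 1716/18 ≈ 95.333 mg/L.
Cmax,ss = C₀/(1 − f) ≈ 95.333/0.8999 ≈ 105.937 mg/L.
Peak 105.9 mg/L vs MTC 121 mg/L: below toxic threshold.

105.9 mg/L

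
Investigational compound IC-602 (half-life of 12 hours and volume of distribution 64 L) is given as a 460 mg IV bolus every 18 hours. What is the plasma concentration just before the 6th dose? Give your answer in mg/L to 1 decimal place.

f = (1/2)^(τ/t½) = (1/2)^(18/12) ≈ 0.3536.
C₀ = D/Vd = 460/64 ≈ 7.188 mg/L.
Before the 6th dose, 5 doses have been given. Superposition: Cmin = C₀·(f + f² + … + f^5).
≈ 7.188 × (0.3536 + 0.1250 + 0.0442 + 0.0156 + 0.0055) ≈ 7.188 × 0.5439 ≈ 3.910 mg/L.

3.9 mg/L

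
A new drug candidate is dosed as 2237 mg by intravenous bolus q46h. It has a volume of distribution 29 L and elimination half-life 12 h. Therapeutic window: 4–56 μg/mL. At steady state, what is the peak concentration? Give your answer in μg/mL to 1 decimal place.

83.0 μg/mL

Over one 46-h interval, 46/12 ≈ 3.8333 half-lives elapse, leaving f ≈ 0.0702 of each dose.
Accumulation ratio R = 1/(1 − f) ≈ 1/0.9298 ≈ 1.0755.
Each bolus raises the concentration by D/Vd = 2237/29 ≈ 77.138 μg/mL.
Steady-state peak Cmax,ss = C₀·R ≈ 77.138 × 1.0755 ≈ 82.962 μg/mL.
Peak 83.0 μg/mL vs MTC 56 μg/mL: exceeds toxic threshold.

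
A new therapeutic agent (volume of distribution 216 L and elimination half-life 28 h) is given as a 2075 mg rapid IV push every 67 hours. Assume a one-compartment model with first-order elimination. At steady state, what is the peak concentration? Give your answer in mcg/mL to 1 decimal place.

11.9 mcg/mL

τ/t½ = 67/28 ≈ 2.3929, so fraction remaining f = (1/2)^(67/28) ≈ 0.1904.
At steady state, accumulation factor R = 1/(1 − e^(−kτ)) ≈ 1.2352.
Each bolus raises the concentration by D/Vd = 2075/216 ≈ 9.606 mcg/mL.
Steady-state peak Cmax,ss = C₀·R ≈ 9.606 × 1.2352 ≈ 11.865 mcg/mL.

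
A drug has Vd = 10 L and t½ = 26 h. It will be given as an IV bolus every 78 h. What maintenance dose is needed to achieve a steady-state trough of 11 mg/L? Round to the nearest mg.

τ/t½ = 78/26 ≈ 3, so f = (1/2)^(78/26) ≈ 0.125000.
Cmin,ss = (D/Vd)·f/(1−f), so D = Cmin,ss·Vd·(1−f)/f.
D = 11 × 10 × (1−f)/f ≈ 11 × 10 × 7.00000 ≈ 770.00 mg.

770 mg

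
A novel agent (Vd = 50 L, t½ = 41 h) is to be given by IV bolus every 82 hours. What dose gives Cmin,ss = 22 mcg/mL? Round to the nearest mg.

τ/t½ = 82/41 ≈ 2, so f = (1/2)^(82/41) ≈ 0.250000.
Cmin,ss = (D/Vd)·f/(1−f), so D = Cmin,ss·Vd·(1−f)/f.
D = 22 × 50 × (1−f)/f ≈ 22 × 50 × 3.00000 ≈ 3300.00 mg.

3300 mg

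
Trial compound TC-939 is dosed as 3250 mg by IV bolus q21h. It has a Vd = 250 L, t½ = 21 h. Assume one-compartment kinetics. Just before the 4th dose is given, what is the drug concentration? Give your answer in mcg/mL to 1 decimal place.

f = (1/2)^(τ/t½) = (1/2)^(21/21) ≈ 0.5000.
C₀ = D/Vd = 3250/250 ≈ 13.000 mcg/mL.
Before the 4th dose, 3 doses have been given. Superposition: Cmin = C₀·(f + f² + … + f^3).
≈ 13.000 × (0.5000 + 0.2500 + 0.1250) ≈ 13.000 × 0.8750 ≈ 11.375 mcg/mL.

11.4 mcg/mL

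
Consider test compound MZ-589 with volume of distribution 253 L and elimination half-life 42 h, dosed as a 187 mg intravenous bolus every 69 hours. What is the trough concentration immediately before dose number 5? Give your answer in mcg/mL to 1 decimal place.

0.3 mcg/mL

f = (1/2)^(τ/t½) = (1/2)^(69/42) ≈ 0.3202.
C₀ = D/Vd = 187/253 ≈ 0.739 mcg/mL.
Before the 5th dose, 4 doses have been given. Superposition: Cmin = C₀·(f + f² + … + f^4).
≈ 0.739 × (0.3202 + 0.1025 + 0.0328 + 0.0105) ≈ 0.739 × 0.4660 ≈ 0.344 mcg/mL.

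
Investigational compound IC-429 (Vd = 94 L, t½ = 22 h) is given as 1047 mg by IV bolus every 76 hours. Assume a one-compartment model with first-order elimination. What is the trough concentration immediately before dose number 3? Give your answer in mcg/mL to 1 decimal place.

f = (1/2)^(τ/t½) = (1/2)^(76/22) ≈ 0.0912.
C₀ = D/Vd = 1047/94 ≈ 11.138 mcg/mL.
Before the 3rd dose, 2 doses have been given. Superposition: Cmin = C₀·(f + f²).
≈ 11.138 × (0.0912 + 0.0083) ≈ 11.138 × 0.0995 ≈ 1.108 mcg/mL.

1.1 mcg/mL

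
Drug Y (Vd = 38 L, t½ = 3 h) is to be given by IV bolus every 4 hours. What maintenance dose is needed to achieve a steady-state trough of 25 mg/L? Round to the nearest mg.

1444 mg

τ/t½ = 4/3 ≈ 1.3333, so f = (1/2)^(4/3) ≈ 0.396850.
Cmin,ss = (D/Vd)·f/(1−f), so D = Cmin,ss·Vd·(1−f)/f.
D = 25 × 38 × (1−f)/f ≈ 25 × 38 × 1.51984 ≈ 1443.85 mg.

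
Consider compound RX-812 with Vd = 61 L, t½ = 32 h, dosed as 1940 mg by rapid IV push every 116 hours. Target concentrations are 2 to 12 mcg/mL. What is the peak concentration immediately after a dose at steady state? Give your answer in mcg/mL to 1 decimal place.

k = ln2/t½ = ln2/32 ≈ 0.021661 h⁻¹; fraction remaining f = e^(−kτ) = e^(−0.021661×116) ≈ 0.0811.
Accumulation ratio R = 1/(1 − f) ≈ 1/0.9189 ≈ 1.0883.
Each bolus raises the concentration by D/Vd = 1940/61 ≈ 31.803 mcg/mL.
Steady-state peak Cmax,ss = C₀·R ≈ 31.803 × 1.0883 ≈ 34.611 mcg/mL.
Peak 34.6 mcg/mL vs MTC 12 mcg/mL: exceeds toxic threshold.

34.6 mcg/mL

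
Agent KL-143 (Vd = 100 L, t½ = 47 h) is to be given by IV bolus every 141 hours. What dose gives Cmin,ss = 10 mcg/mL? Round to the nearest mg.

τ/t½ = 141/47 ≈ 3, so f = (1/2)^(141/47) ≈ 0.125000.
Cmin,ss = (D/Vd)·f/(1−f), so D = Cmin,ss·Vd·(1−f)/f.
D = 10 × 100 × (1−f)/f ≈ 10 × 100 × 7.00000 ≈ 7000.00 mg.

7000 mg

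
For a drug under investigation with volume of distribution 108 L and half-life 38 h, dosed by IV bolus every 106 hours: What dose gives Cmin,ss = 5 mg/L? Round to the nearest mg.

3193 mg

τ/t½ = 106/38 ≈ 2.7895, so f = (1/2)^(106/38) ≈ 0.144639.
Cmin,ss = (D/Vd)·f/(1−f), so D = Cmin,ss·Vd·(1−f)/f.
D = 5 × 108 × (1−f)/f ≈ 5 × 108 × 5.91376 ≈ 3193.43 mg.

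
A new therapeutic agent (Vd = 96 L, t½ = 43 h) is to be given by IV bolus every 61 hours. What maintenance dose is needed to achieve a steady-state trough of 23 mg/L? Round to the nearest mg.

τ/t½ = 61/43 ≈ 1.4186, so f = (1/2)^(61/43) ≈ 0.374074.
Cmin,ss = (D/Vd)·f/(1−f), so D = Cmin,ss·Vd·(1−f)/f.
D = 23 × 96 × (1−f)/f ≈ 23 × 96 × 1.67327 ≈ 3694.58 mg.

3695 mg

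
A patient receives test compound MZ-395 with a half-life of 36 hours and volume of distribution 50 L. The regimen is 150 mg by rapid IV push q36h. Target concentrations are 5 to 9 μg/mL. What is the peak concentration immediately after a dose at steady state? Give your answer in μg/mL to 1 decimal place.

6.0 μg/mL

τ = 36 h = 1 half-life, so f = (1/2)^1 = 0.5.
Accumulation ratio R = 1/(1 − f) = 1/0.5 = 2/1.
Single-dose peak C₀ = D/Vd = 150/50 = 3 μg/mL.
Steady-state peak Cmax,ss = C₀·R = 3 × 2/1 ≈ 6.000 μg/mL.
Peak 6.0 μg/mL vs MTC 9 μg/mL: below toxic threshold.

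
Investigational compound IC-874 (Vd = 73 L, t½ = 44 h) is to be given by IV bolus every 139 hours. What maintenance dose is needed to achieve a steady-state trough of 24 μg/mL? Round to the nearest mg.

τ/t½ = 139/44 ≈ 3.1591, so f = (1/2)^(139/44) ≈ 0.111949.
Cmin,ss = (D/Vd)·f/(1−f), so D = Cmin,ss·Vd·(1−f)/f.
D = 24 × 73 × (1−f)/f ≈ 24 × 73 × 7.93264 ≈ 13897.99 mg.

13898 mg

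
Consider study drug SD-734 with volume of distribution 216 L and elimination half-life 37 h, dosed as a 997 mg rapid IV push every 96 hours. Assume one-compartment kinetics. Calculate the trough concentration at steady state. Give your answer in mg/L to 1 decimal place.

k = ln2/t½ = ln2/37 ≈ 0.018734 h⁻¹; fraction remaining f = e^(−kτ) = e^(−0.018734×96) ≈ 0.1656.
Each bolus raises the concentration by D/Vd = 997/216 ≈ 4.616 mg/L.
Steady-state trough Cmin,ss = C₀·f/(1−f) ≈ 4.616 × 0.1656/0.8344 ≈ 0.916 mg/L.

0.9 mg/L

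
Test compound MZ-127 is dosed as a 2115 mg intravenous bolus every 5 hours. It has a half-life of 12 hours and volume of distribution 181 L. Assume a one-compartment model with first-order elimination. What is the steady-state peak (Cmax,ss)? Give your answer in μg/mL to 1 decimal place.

Over one 5-h interval, 5/12 ≈ 0.41667 half-lives elapse, leaving f ≈ 0.7492 of each dose.
Accumulation ratio R = 1/(1 − f) ≈ 1/0.2508 ≈ 3.9872.
Single-dose peak C₀ = D/Vd = 2115/181 ≈ 11.685 μg/mL.
Steady-state peak Cmax,ss = C₀·R ≈ 11.685 × 3.9872 ≈ 46.590 μg/mL.

46.6 μg/mL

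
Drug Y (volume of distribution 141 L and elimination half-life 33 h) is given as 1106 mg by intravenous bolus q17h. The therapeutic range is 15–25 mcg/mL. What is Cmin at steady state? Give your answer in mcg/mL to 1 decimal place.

18.3 mcg/mL

Over one 17-h interval, 17/33 ≈ 0.51515 half-lives elapse, leaving f ≈ 0.6997 of each dose.
Each bolus raises the concentration by D/Vd = 1106/141 ≈ 7.844 mcg/mL.
Steady-state trough Cmin,ss = C₀·f/(1−f) ≈ 7.844 × 0.6997/0.3003 ≈ 18.277 mcg/mL.
Trough 18.3 mcg/mL vs MEC 15 mcg/mL: adequate.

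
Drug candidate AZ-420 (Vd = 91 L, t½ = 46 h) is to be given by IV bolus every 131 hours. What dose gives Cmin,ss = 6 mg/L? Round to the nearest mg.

3385 mg

τ/t½ = 131/46 ≈ 2.8478, so f = (1/2)^(131/46) ≈ 0.138905.
Cmin,ss = (D/Vd)·f/(1−f), so D = Cmin,ss·Vd·(1−f)/f.
D = 6 × 91 × (1−f)/f ≈ 6 × 91 × 6.19916 ≈ 3384.74 mg.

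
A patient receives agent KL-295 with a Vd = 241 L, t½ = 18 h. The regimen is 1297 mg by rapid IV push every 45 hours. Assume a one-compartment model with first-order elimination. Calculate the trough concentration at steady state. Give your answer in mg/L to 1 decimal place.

1.2 mg/L

τ/t½ = 45/18 ≈ 2.5, so fraction remaining f = (1/2)^(45/18) ≈ 0.1768.
At steady state, accumulation factor R = 1/(1 − e^(−kτ)) ≈ 1.2148.
Single-dose peak C₀ = D/Vd = 1297/241 ≈ 5.382 mg/L.
Steady-state peak Cmax,ss = C₀·R ≈ 5.382 × 1.2148 ≈ 6.538 mg/L.
Steady-state trough Cmin,ss = Cmax,ss·f ≈ 6.538 × 0.1768 ≈ 1.156 mg/L.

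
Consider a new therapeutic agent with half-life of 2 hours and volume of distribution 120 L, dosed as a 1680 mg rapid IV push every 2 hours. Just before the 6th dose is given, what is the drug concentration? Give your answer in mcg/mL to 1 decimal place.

13.6 mcg/mL

f = (1/2)^(τ/t½) = (1/2)^(2/2) ≈ 0.5000.
C₀ = D/Vd = 1680/120 ≈ 14.000 mcg/mL.
Before the 6th dose, 5 doses have been given. Superposition: Cmin = C₀·(f + f² + … + f^5).
≈ 14.000 × (0.5000 + 0.2500 + 0.1250 + 0.0625 + 0.0313) ≈ 14.000 × 0.9688 ≈ 13.563 mcg/mL.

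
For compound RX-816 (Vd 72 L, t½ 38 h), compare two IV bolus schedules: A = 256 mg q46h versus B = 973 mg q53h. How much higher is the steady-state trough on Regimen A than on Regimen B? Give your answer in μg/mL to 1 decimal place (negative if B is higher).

-5.6 μg/mL

Regimen A: f = (1/2)^(46/38) ≈ 0.4321; Cmin,ss = (256/72)·f/(1−f) ≈ 2.705 μg/mL.
Regimen B: f = (1/2)^(53/38) ≈ 0.3803; Cmin,ss = (973/72)·f/(1−f) ≈ 8.293 μg/mL.
Difference ≈ 2.705 − 8.293 ≈ -5.588 μg/mL.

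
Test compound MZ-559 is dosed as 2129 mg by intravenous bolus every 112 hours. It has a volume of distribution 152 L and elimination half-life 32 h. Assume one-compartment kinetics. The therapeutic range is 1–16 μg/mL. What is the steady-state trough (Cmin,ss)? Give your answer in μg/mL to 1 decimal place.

1.4 μg/mL

τ/t½ = 112/32 ≈ 3.5, so fraction remaining f = (1/2)^(112/32) ≈ 0.0884.
Accumulation ratio R = 1/(1 − f) ≈ 1/0.9116 ≈ 1.0970.
Single-dose peak C₀ = D/Vd = 2129/152 ≈ 14.007 μg/mL.
Cmax,ss = C₀/(1 − f) ≈ 14.007/0.9116 ≈ 15.365 μg/mL.
One interval later, Cmin,ss = Cmax,ss·e^(−kτ) ≈ 15.365 × 0.0884 ≈ 1.358 μg/mL.
Trough 1.4 μg/mL vs MEC 1 μg/mL: adequate.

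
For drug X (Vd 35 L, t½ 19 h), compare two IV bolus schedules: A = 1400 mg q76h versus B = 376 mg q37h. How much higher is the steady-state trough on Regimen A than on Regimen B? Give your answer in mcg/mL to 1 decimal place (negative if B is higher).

-1.1 mcg/mL

Regimen A: f = (1/2)^(76/19) ≈ 0.0625; Cmin,ss = (1400/35)·f/(1−f) ≈ 2.667 mcg/mL.
Regimen B: f = (1/2)^(37/19) ≈ 0.2593; Cmin,ss = (376/35)·f/(1−f) ≈ 3.761 mcg/mL.
Difference ≈ 2.667 − 3.761 ≈ -1.094 mcg/mL.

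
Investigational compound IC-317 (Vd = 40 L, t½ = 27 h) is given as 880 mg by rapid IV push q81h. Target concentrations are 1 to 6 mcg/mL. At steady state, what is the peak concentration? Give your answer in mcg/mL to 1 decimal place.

τ = 81 h = 3 half-lives, so f = (1/2)^3 = 0.125.
Accumulation ratio R = 1/(1 − f) = 1/0.875 = 8/7.
Single-dose peak C₀ = D/Vd = 880/40 = 22 mcg/mL.
Steady-state peak Cmax,ss = C₀·R = 22 × 8/7 ≈ 25.143 mcg/mL.
Peak 25.1 mcg/mL vs MTC 6 mcg/mL: exceeds toxic threshold.

25.1 mcg/mL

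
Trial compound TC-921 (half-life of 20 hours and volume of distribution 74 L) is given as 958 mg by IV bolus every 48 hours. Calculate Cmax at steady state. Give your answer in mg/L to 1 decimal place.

k = ln2/t½ = ln2/20 ≈ 0.034657 h⁻¹; fraction remaining f = e^(−kτ) = e^(−0.034657×48) ≈ 0.1895.
Accumulation ratio R = 1/(1 − f) ≈ 1/0.8105 ≈ 1.2338.
Each bolus raises the concentration by D/Vd = 958/74 ≈ 12.946 mg/L.
Steady-state peak Cmax,ss = C₀·R ≈ 12.946 × 1.2338 ≈ 15.973 mg/L.

16.0 mg/L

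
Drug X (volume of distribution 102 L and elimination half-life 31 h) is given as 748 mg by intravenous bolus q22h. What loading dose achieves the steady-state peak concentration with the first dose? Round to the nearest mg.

1925 mg

f = (1/2)^(22/31) ≈ 0.611457; accumulation ratio R = 1/(1−f) ≈ 2.57372.
Loading dose to hit Cmax,ss on first dose: D_load = D_maint·R ≈ 748 × 2.57372 ≈ 1925.14 mg.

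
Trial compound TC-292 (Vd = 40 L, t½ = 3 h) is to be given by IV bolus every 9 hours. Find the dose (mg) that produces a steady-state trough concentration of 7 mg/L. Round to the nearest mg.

τ/t½ = 9/3 ≈ 3, so f = (1/2)^(9/3) ≈ 0.125000.
Cmin,ss = (D/Vd)·f/(1−f), so D = Cmin,ss·Vd·(1−f)/f.
D = 7 × 40 × (1−f)/f ≈ 7 × 40 × 7.00000 ≈ 1960.00 mg.

1960 mg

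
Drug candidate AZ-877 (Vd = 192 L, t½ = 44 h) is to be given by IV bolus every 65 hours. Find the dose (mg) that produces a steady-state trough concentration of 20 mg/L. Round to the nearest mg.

6851 mg

τ/t½ = 65/44 ≈ 1.4773, so f = (1/2)^(65/44) ≈ 0.359167.
Cmin,ss = (D/Vd)·f/(1−f), so D = Cmin,ss·Vd·(1−f)/f.
D = 20 × 192 × (1−f)/f ≈ 20 × 192 × 1.78422 ≈ 6851.40 mg.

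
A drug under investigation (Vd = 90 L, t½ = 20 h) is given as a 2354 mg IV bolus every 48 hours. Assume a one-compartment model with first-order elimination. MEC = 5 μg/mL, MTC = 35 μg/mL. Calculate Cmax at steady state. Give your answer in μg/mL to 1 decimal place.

Over one 48-h interval, 48/20 ≈ 2.4 half-lives elapse, leaving f ≈ 0.1895 of each dose.
At steady state, accumulation factor R = 1/(1 − e^(−kτ)) ≈ 1.2338.
Each bolus raises the concentration by D/Vd = 2354/90 ≈ 26.156 μg/mL.
Steady-state peak Cmax,ss = C₀·R ≈ 26.156 × 1.2338 ≈ 32.271 μg/mL.
Peak 32.3 μg/mL vs MTC 35 μg/mL: below toxic threshold.

32.3 μg/mL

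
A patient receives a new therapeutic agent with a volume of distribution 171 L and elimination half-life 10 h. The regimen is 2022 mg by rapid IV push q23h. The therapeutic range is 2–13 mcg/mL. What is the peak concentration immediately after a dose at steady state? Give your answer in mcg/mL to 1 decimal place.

Over one 23-h interval, 23/10 ≈ 2.3 half-lives elapse, leaving f ≈ 0.2031 of each dose.
At steady state, accumulation factor R = 1/(1 − e^(−kτ)) ≈ 1.2549.
Each bolus raises the concentration by D/Vd = 2022/171 ≈ 11.825 mcg/mL.
Steady-state peak Cmax,ss = C₀·R ≈ 11.825 × 1.2549 ≈ 14.839 mcg/mL.
Peak 14.8 mcg/mL vs MTC 13 mcg/mL: exceeds toxic threshold.

14.8 mcg/mL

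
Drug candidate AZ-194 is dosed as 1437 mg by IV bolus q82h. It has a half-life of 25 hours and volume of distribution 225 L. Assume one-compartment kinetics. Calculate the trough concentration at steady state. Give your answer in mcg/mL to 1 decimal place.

0.7 mcg/mL

τ/t½ = 82/25 ≈ 3.28, so fraction remaining f = (1/2)^(82/25) ≈ 0.1029.
Accumulation ratio R = 1/(1 − f) ≈ 1/0.8971 ≈ 1.1147.
Each bolus raises the concentration by D/Vd = 1437/225 ≈ 6.387 mcg/mL.
Steady-state peak Cmax,ss = C₀·R ≈ 6.387 × 1.1147 ≈ 7.120 mcg/mL.
One interval later, Cmin,ss = Cmax,ss·e^(−kτ) ≈ 7.120 × 0.1029 ≈ 0.733 mcg/mL.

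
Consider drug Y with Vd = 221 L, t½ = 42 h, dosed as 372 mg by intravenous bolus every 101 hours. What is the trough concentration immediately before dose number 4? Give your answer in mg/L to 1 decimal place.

f = (1/2)^(τ/t½) = (1/2)^(101/42) ≈ 0.1888.
C₀ = D/Vd = 372/221 ≈ 1.683 mg/L.
Before the 4th dose, 3 doses have been given. Superposition: Cmin = C₀·(f + f² + … + f^3).
≈ 1.683 × (0.1888 + 0.0356 + 0.0067) ≈ 1.683 × 0.2311 ≈ 0.389 mg/L.

0.4 mg/L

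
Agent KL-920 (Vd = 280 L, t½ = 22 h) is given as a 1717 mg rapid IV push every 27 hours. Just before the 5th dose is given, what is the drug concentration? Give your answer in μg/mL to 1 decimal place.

4.4 μg/mL

f = (1/2)^(τ/t½) = (1/2)^(27/22) ≈ 0.4271.
C₀ = D/Vd = 1717/280 ≈ 6.132 μg/mL.
Before the 5th dose, 4 doses have been given. Superposition: Cmin = C₀·(f + f² + … + f^4).
≈ 6.132 × (0.4271 + 0.1824 + 0.0779 + 0.0333) ≈ 6.132 × 0.7207 ≈ 4.419 μg/mL.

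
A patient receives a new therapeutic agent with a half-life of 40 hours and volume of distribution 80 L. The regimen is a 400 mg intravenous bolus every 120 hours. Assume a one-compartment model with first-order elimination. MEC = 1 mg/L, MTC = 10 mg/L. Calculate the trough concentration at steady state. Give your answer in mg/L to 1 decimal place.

0.7 mg/L

τ = 120 h = 3 half-lives, so f = (1/2)^3 = 0.125.
At steady state, R = 1/(1 − 0.125) = 8/7.
Single-dose peak C₀ = D/Vd = 400/80 = 5 mg/L.
Steady-state peak Cmax,ss = C₀·R = 5 × 8/7 ≈ 5.714 mg/L.
Steady-state trough Cmin,ss = Cmax,ss·f ≈ 5.714 × 0.125 ≈ 0.714 mg/L.
Trough 0.7 mg/L vs MEC 1 mg/L: subtherapeutic.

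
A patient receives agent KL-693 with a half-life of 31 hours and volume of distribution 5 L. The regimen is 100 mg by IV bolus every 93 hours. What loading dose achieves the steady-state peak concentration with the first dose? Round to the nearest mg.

f = (1/2)^(93/31) ≈ 0.125000; accumulation ratio R = 1/(1−f) ≈ 1.14286.
Loading dose to hit Cmax,ss on first dose: D_load = D_maint·R ≈ 100 × 1.14286 ≈ 114.29 mg.

114 mg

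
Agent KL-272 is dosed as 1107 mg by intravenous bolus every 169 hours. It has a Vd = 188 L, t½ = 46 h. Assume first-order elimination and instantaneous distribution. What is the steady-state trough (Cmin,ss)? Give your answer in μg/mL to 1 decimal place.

0.5 μg/mL

Over one 169-h interval, 169/46 ≈ 3.6739 half-lives elapse, leaving f ≈ 0.0784 of each dose.
Accumulation ratio R = 1/(1 − f) ≈ 1/0.9216 ≈ 1.0851.
Each bolus raises the concentration by D/Vd = 1107/188 ≈ 5.888 μg/mL.
Cmax,ss = C₀/(1 − f) ≈ 5.888/0.9216 ≈ 6.389 μg/mL.
Steady-state trough Cmin,ss = Cmax,ss·f ≈ 6.389 × 0.0784 ≈ 0.501 μg/mL.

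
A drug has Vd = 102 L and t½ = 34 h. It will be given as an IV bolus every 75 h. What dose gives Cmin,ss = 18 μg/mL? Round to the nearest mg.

τ/t½ = 75/34 ≈ 2.2059, so f = (1/2)^(75/34) ≈ 0.216752.
Cmin,ss = (D/Vd)·f/(1−f), so D = Cmin,ss·Vd·(1−f)/f.
D = 18 × 102 × (1−f)/f ≈ 18 × 102 × 3.61357 ≈ 6634.51 mg.

6635 mg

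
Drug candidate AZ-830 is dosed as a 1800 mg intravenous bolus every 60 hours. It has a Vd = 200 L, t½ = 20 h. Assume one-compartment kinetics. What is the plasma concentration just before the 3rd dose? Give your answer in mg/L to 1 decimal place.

f = (1/2)^(τ/t½) = (1/2)^(60/20) ≈ 0.1250.
C₀ = D/Vd = 1800/200 ≈ 9.000 mg/L.
Before the 3rd dose, 2 doses have been given. Superposition: Cmin = C₀·(f + f²).
≈ 9.000 × (0.1250 + 0.0156) ≈ 9.000 × 0.1406 ≈ 1.265 mg/L.

1.3 mg/L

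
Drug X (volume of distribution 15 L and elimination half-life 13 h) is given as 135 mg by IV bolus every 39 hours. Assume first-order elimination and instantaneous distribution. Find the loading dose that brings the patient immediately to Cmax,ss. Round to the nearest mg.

154 mg

f = (1/2)^(39/13) ≈ 0.125000; accumulation ratio R = 1/(1−f) ≈ 1.14286.
Loading dose to hit Cmax,ss on first dose: D_load = D_maint·R ≈ 135 × 1.14286 ≈ 154.29 mg.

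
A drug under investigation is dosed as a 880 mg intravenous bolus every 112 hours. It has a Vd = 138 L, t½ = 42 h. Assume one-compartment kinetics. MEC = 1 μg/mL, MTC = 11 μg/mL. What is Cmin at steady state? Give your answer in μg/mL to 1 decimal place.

1.2 μg/mL

Over one 112-h interval, 112/42 ≈ 2.6667 half-lives elapse, leaving f ≈ 0.1575 of each dose.
Each bolus raises the concentration by D/Vd = 880/138 ≈ 6.377 μg/mL.
Steady-state trough Cmin,ss = C₀·f/(1−f) ≈ 6.377 × 0.1575/0.8425 ≈ 1.192 μg/mL.
Trough 1.2 μg/mL vs MEC 1 μg/mL: adequate.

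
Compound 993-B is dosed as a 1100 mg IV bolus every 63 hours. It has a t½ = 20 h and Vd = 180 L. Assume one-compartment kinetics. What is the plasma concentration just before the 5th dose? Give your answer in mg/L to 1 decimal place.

0.8 mg/L

f = (1/2)^(τ/t½) = (1/2)^(63/20) ≈ 0.1127.
C₀ = D/Vd = 1100/180 ≈ 6.111 mg/L.
Before the 5th dose, 4 doses have been given. Superposition: Cmin = C₀·(f + f² + … + f^4).
≈ 6.111 × (0.1127 + 0.0127 + 0.0014 + 0.0002) ≈ 6.111 × 0.1270 ≈ 0.776 mg/L.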